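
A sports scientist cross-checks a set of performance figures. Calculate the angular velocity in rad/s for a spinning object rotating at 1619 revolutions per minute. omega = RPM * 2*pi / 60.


omega = RPM * 2*pi / 60
= 1619 * 6.28318531 / 60
= 169.541 rad/s

169.541 rad/s


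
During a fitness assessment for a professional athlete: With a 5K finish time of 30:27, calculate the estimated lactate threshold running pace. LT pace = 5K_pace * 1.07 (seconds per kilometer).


Race duration = 1827 s for 5 km
Average pace = 1827 / 5 = 365.4 s/km
LT pace = 365.4 * 1.07
= 390.98 s/km

390.98 s/km


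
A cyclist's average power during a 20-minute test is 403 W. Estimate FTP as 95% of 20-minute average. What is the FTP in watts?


FTP = 20-min power * 0.95
= 403 * 0.95
= 382.85 W

382.85 W


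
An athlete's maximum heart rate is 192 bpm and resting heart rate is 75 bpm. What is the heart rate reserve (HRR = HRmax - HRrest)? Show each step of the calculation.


HRR = HRmax - HRrest
= 192 - 75
= 117 bpm

117 bpm


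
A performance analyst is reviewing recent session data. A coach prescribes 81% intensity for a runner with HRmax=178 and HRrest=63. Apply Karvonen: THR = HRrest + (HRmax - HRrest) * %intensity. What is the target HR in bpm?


Heart rate reserve = 178 - 63 = 115
Intensity fraction = 81 / 100 = 0.81
THR = 63 + 115 * 0.81 = 156.15 bpm

156.15 bpm


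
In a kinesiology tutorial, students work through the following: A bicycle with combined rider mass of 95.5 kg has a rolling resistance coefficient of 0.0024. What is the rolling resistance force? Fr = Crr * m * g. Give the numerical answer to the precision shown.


Fr = 0.0024 * 95.5 * 9.81
= 0.2292 * 9.81
= 2.248 N

2.248 N


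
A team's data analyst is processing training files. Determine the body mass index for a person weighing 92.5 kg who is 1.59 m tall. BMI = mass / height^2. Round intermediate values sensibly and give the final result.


BMI = mass / height^2
= 92.5 / 1.59^2
= 92.5 / 2.5281
= 36.59 kg/m^2

36.59 kg/m^2


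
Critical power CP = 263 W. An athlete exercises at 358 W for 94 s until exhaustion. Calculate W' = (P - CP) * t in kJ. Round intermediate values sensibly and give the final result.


P - CP = 358 - 263 = 95 W
W' = 95 * 94 = 8930 J
= 8930 / 1000 = 8.93 kJ

8.93 kJ


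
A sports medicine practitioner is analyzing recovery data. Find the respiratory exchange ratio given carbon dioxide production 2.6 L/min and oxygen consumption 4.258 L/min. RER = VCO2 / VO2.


VCO2 = 2.6 L/min
VO2 = 4.258 L/min
RER = 2.6 / 4.258 = 0.6106

0.6106


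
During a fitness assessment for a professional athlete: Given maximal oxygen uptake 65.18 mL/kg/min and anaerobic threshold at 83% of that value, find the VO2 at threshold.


Percentage as decimal = 0.83
VO2 at AT = 65.18 * 0.83 = 54.1 mL/kg/min

54.1 mL/kg/min


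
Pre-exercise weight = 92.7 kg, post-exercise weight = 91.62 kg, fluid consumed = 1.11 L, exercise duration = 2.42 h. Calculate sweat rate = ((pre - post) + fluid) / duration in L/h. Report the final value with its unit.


Weight loss = 92.7 - 91.62 = 1.08 kg (approx L)
Total sweat = 1.08 + 1.11 = 2.19 L
Sweat rate = 2.19 / 2.42 = 0.905 L/h

0.905 L/h


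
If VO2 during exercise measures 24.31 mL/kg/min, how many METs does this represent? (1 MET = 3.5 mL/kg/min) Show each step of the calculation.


METs = VO2 / 3.5 = 24.31 / 3.5 = 6.95

6.95 METs


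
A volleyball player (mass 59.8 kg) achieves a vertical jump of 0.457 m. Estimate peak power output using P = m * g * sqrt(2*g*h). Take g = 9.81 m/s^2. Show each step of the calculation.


2 * g * h = 2 * 9.81 * 0.457 = 8.96634
sqrt(8.96634) = 2.994385 m/s
P = 59.8 * 9.81 * 2.994385 = 1756.62 W

1756.62 W


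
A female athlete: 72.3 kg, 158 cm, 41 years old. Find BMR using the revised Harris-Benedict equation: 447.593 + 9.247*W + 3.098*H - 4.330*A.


Intercept = 447.593
Weight contribution = 9.247 * 72.3 = 668.5581
Height contribution = 3.098 * 158 = 489.484
Age contribution = 4.33 * 41 = 177.53
BMR = 447.593 + 668.5581 + 489.484 - 177.53
= 1428.11 kcal/day

1428.11 kcal/day


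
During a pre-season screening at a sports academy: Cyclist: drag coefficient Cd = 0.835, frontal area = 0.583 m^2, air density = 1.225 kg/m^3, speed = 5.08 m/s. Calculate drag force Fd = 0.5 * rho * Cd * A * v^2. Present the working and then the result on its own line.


v^2 = 5.08^2 = 25.8064
Fd = 0.5 * 1.225 * 0.835 * 0.583 * 25.8064
= 7.695 N

7.695 N


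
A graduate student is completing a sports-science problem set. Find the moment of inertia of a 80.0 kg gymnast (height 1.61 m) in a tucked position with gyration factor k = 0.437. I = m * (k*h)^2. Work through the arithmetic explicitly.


Radius of gyration = 0.437 * 1.61 = 0.70357 m
I = 80.0 * 0.70357^2
= 80.0 * 0.495011
= 39.601 kg*m^2

39.601 kg*m^2


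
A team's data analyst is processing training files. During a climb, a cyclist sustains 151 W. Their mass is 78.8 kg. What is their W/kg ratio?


Power-to-weight = 151 W / 78.8 kg
= 1.916 W/kg

1.916 W/kg


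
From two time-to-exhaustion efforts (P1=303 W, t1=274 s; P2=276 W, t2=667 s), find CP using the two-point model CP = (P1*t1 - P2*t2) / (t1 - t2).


Work in trial 1 = 83022 J
Work in trial 2 = 184092 J
Delta work = -101070 J
Delta time = -393 s
CP = -101070 / -393 = 257.18 W

257.18 W


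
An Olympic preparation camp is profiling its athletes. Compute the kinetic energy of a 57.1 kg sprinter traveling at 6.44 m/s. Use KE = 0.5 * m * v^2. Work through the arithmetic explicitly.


Velocity squared = 41.4736
KE = 0.5 * 57.1 * 41.4736 = 1184.07 J

1184.07 J


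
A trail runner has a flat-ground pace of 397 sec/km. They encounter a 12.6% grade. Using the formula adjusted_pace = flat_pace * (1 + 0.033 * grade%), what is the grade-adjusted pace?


Grade factor = 1 + 0.033 * 12.6 = 1.4158
Adjusted = 397 * 1.4158 = 562.07 sec/km

562.07 s/km


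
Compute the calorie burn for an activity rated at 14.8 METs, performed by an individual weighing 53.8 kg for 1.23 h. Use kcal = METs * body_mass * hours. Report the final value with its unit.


Product of METs and mass = 14.8 * 53.8 = 796.24
Total kcal = 796.24 * 1.23 = 979.38 kcal

979.38 kcal


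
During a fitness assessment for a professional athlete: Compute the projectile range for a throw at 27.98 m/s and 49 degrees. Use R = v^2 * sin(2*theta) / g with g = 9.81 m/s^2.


Two times the angle = 98 degrees
sin(98) = 0.990268
R = 782.8804 * 0.990268 / 9.81 = 79.028 m

79.028 m


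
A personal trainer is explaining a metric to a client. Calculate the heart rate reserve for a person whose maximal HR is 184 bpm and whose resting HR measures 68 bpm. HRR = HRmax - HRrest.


HRmax = 184 bpm
HRrest = 68 bpm
HRR = 184 - 68 = 116 bpm

116 bpm


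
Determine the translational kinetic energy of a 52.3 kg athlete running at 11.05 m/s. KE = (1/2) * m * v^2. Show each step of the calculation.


KE = 0.5 * m * v^2
= 0.5 * 52.3 * 11.05^2
= 0.5 * 52.3 * 122.1025
= 3192.98 J

3192.98 J


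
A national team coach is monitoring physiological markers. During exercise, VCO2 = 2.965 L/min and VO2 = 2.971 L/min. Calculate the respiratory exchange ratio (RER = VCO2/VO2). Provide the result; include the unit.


RER = VCO2 / VO2
= 2.965 / 2.971
= 0.998

0.998


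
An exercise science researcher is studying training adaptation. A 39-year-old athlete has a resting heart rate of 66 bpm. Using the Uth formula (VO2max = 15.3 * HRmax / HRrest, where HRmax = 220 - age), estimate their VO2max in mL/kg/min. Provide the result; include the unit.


HRmax = 220 - 39 = 181 bpm
Ratio = HRmax / HRrest = 181 / 66 = 2.7424
VO2max = 15.3 * 2.7424 = 41.96 mL/kg/min

41.96 mL/kg/min


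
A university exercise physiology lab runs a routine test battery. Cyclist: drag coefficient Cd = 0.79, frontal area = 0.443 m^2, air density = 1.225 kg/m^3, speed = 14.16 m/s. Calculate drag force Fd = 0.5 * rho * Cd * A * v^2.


v^2 = 14.16^2 = 200.5056
Fd = 0.5 * 1.225 * 0.79 * 0.443 * 200.5056
= 42.98 N

42.98 N


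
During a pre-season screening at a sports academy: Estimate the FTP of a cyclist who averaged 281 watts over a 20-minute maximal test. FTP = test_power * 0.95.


FTP = 281 * 0.95 = 266.95 W

266.95 W


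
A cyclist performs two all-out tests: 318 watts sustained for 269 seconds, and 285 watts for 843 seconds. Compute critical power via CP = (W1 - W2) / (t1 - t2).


W1 = P1 * t1 = 318 * 269 = 85542 J
W2 = P2 * t2 = 285 * 843 = 240255 J
CP = (85542 - 240255) / (269 - 843)
= 269.53 W

269.53 W


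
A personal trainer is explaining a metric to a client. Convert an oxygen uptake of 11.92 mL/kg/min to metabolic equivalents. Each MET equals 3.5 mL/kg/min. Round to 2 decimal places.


One MET = 3.5 mL/kg/min
Number of METs = 11.92 / 3.5
= 3.41 METs

3.41 METs


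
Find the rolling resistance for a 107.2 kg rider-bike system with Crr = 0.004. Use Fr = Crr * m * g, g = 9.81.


m * g = 107.2 * 9.81 = 1051.632 N
Fr = 0.004 * 1051.632 = 4.207 N

4.207 N


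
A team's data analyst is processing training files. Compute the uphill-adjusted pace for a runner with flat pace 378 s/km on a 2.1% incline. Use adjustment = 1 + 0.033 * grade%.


Adjustment factor = 1 + 0.033 * 2.1 = 1.0693
Grade-adjusted pace = 378 * 1.0693 = 404.2 s/km

404.2 s/km


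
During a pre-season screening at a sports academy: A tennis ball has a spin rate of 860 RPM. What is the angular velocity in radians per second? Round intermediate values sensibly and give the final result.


Convert RPM to rad/s: multiply by 2*pi and divide by 60
omega = 860 * 2 * pi / 60
= 90.059 rad/s

90.059 rad/s


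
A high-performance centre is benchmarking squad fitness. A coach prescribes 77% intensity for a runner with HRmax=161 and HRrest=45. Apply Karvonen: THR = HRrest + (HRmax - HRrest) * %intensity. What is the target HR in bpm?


Heart rate reserve = 161 - 45 = 116
Intensity fraction = 77 / 100 = 0.77
THR = 45 + 116 * 0.77 = 134.32 bpm

134.32 bpm


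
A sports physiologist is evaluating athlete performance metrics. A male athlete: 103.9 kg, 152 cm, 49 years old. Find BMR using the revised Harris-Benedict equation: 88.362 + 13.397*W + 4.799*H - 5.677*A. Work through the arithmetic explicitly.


Intercept = 88.362
Weight contribution = 13.397 * 103.9 = 1391.9483
Height contribution = 4.799 * 152 = 729.448
Age contribution = 5.677 * 49 = 278.173
BMR = 88.362 + 1391.9483 + 729.448 - 278.173
= 1931.59 kcal/day

1931.59 kcal/day


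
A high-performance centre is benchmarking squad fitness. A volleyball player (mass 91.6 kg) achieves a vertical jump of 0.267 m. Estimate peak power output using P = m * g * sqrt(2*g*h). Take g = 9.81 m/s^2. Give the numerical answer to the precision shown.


2 * g * h = 2 * 9.81 * 0.267 = 5.23854
sqrt(5.23854) = 2.288786 m/s
P = 91.6 * 9.81 * 2.288786 = 2056.69 W

2056.69 W


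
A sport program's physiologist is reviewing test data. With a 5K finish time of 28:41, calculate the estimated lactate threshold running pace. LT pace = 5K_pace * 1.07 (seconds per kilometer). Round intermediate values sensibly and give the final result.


Race duration = 1721 s for 5 km
Average pace = 1721 / 5 = 344.2 s/km
LT pace = 344.2 * 1.07
= 368.29 s/km

368.29 s/km


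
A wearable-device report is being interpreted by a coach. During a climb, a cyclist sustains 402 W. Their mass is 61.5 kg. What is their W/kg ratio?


Power-to-weight = 402 W / 61.5 kg
= 6.537 W/kg

6.537 W/kg


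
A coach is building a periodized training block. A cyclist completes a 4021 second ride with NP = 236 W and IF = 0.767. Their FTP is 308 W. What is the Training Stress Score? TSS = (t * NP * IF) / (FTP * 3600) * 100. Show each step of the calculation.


t * NP * IF = 4021 * 236 * 0.767 = 727849.252
FTP * 3600 = 1108800
TSS = (727849.252 / 1108800) * 100 = 65.64

65.64 TSS


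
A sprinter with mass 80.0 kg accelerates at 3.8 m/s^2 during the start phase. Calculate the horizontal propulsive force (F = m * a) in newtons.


F = m * a
= 80.0 * 3.8
= 304.0 N

304.0 N


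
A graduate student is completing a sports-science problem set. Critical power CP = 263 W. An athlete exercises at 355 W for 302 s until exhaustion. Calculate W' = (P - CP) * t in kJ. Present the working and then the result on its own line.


P - CP = 355 - 263 = 92 W
W' = 92 * 302 = 27784 J
= 27784 / 1000 = 27.784 kJ

27.784 kJ


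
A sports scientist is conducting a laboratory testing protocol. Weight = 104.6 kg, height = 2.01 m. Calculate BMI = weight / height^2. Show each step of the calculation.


height^2 = 2.01^2 = 4.0401
BMI = 104.6 / 4.0401 = 25.89 kg/m^2

25.89 kg/m^2


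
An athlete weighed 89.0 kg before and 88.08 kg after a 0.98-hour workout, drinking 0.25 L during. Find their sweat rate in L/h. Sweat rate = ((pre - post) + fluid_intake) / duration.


Body mass change = 0.92 kg
Total sweat loss = 0.92 + 0.25 = 1.17 L
Rate = 1.17 / 0.98 = 1.194 L/h

1.194 L/h


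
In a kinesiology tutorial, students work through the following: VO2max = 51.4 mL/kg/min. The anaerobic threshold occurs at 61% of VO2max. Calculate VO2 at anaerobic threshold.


AT fraction = 61 / 100 = 0.61
AT VO2 = 51.4 * 0.61
= 31.35 mL/kg/min

31.35 mL/kg/min


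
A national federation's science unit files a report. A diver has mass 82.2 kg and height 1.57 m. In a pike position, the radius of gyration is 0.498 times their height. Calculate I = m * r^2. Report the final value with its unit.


r = 0.498 * 1.57 = 0.78186 m
I = m * r^2 = 82.2 * 0.611305 = 50.249 kg*m^2

50.249 kg*m^2


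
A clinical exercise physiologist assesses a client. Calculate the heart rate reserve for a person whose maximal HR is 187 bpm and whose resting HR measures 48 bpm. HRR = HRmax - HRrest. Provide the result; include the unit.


HRmax = 187 bpm
HRrest = 48 bpm
HRR = 187 - 48 = 139 bpm

139 bpm


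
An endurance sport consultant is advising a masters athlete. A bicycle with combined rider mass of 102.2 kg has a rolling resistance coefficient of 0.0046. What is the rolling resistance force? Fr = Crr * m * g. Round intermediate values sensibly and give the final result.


Fr = 0.0046 * 102.2 * 9.81
= 0.47012 * 9.81
= 4.612 N

4.612 N


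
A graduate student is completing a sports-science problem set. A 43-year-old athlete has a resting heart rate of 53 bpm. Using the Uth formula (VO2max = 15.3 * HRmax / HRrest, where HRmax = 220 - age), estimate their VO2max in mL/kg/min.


HRmax = 220 - 43 = 177 bpm
Ratio = HRmax / HRrest = 177 / 53 = 3.3396
VO2max = 15.3 * 3.3396 = 51.1 mL/kg/min

51.1 mL/kg/min


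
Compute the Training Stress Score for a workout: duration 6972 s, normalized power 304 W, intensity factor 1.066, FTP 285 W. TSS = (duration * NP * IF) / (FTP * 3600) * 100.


Product = 6972 * 304 * 1.066 = 2259374.208
Base = 285 * 3600 = 1026000
TSS = 2259374.208 / 1026000 * 100 = 220.21

220.21 TSS


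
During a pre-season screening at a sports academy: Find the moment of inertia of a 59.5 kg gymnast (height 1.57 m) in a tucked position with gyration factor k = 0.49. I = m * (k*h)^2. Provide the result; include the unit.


Radius of gyration = 0.49 * 1.57 = 0.7693 m
I = 59.5 * 0.7693^2
= 59.5 * 0.591822
= 35.213 kg*m^2

35.213 kg*m^2


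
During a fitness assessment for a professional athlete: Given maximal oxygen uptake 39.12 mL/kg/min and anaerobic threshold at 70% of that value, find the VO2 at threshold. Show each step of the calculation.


Percentage as decimal = 0.7
VO2 at AT = 39.12 * 0.7 = 27.38 mL/kg/min

27.38 mL/kg/min


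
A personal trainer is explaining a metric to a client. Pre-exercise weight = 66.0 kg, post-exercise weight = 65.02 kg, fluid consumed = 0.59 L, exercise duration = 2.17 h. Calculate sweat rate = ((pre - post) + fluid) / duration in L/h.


Weight loss = 66.0 - 65.02 = 0.98 kg (approx L)
Total sweat = 0.98 + 0.59 = 1.57 L
Sweat rate = 1.57 / 2.17 = 0.724 L/h

0.724 L/h


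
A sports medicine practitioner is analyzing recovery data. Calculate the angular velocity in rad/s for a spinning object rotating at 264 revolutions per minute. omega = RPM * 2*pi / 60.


omega = RPM * 2*pi / 60
= 264 * 6.28318531 / 60
= 27.646 rad/s

27.646 rad/s


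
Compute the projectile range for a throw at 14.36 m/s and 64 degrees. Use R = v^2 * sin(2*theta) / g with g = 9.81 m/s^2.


Two times the angle = 128 degrees
sin(128) = 0.788011
R = 206.2096 * 0.788011 / 9.81 = 16.564 m

16.564 m


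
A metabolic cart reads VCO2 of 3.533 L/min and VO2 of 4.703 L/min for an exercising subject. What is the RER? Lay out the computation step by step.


RER = VCO2 / VO2 = 3.533 / 4.703 = 0.7512

0.7512


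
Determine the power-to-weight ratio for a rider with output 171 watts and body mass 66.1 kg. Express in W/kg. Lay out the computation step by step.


P/W = 171 / 66.1 = 2.587 W/kg

2.587 W/kg


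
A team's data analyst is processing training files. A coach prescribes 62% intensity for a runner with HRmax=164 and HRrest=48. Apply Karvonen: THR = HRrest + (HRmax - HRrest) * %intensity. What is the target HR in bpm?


Heart rate reserve = 164 - 48 = 116
Intensity fraction = 62 / 100 = 0.62
THR = 48 + 116 * 0.62 = 119.92 bpm

119.92 bpm


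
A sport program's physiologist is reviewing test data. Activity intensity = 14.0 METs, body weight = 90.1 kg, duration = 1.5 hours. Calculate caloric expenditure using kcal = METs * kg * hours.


kcal = 14.0 * 90.1 * 1.5
= 1261.4 * 1.5
= 1892.1 kcal

1892.1 kcal


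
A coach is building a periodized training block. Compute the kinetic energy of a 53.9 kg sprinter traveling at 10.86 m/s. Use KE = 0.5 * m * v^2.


Velocity squared = 117.9396
KE = 0.5 * 53.9 * 117.9396 = 3178.47 J

3178.47 J


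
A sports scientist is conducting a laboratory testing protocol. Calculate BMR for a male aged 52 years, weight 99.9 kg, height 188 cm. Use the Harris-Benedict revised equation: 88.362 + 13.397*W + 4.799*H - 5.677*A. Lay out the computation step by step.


Substituting values:
W term = 13.397 * 99.9 = 1338.3603
H term = 4.799 * 188 = 902.212
A term = 5.677 * 52 = 295.204
BMR = 2033.73 kcal/day

2033.73 kcal/day


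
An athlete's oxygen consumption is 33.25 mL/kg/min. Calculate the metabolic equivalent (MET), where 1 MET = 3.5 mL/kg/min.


MET = VO2 / 3.5
= 33.25 / 3.5
= 9.5 METs

9.5 METs


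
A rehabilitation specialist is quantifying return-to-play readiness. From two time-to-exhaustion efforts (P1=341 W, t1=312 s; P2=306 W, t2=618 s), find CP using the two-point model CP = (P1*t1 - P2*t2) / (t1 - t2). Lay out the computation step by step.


Work in trial 1 = 106392 J
Work in trial 2 = 189108 J
Delta work = -82716 J
Delta time = -306 s
CP = -82716 / -306 = 270.31 W

270.31 W


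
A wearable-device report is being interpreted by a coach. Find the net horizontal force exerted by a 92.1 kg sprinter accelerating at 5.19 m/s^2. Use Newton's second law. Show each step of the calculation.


Newton's second law: F = m * a
F = 92.1 * 5.19 = 478.0 N

478.0 N


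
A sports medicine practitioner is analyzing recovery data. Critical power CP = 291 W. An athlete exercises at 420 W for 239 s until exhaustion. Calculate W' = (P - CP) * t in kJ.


P - CP = 420 - 291 = 129 W
W' = 129 * 239 = 30831 J
= 30831 / 1000 = 30.831 kJ

30.831 kJ


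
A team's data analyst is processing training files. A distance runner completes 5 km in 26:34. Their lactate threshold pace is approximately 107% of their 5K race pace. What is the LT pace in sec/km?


Convert to seconds: 26 min 34 s = 1594 s
Pace per km = 1594 / 5 = 318.8 s/km
LT pace = 318.8 * 1.07 = 341.12 s/km

341.12 s/km


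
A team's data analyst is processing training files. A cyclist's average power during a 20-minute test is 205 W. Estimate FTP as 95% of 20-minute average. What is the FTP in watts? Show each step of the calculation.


FTP = 20-min power * 0.95
= 205 * 0.95
= 194.75 W

194.75 W


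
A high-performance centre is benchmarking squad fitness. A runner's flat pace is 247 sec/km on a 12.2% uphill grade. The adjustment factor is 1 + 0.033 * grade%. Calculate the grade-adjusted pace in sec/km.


Factor = 1 + 0.033 * 12.2 = 1.4026
Adjusted pace = 247 * 1.4026
= 346.44 sec/km

346.44 s/km


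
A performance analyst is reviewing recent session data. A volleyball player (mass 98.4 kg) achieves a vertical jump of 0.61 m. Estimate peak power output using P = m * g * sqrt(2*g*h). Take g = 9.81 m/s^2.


2 * g * h = 2 * 9.81 * 0.61 = 11.9682
sqrt(11.9682) = 3.459509 m/s
P = 98.4 * 9.81 * 3.459509 = 3339.48 W

3339.48 W


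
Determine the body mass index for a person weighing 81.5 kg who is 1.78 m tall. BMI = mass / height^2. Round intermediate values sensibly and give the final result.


BMI = mass / height^2
= 81.5 / 1.78^2
= 81.5 / 3.1684
= 25.72 kg/m^2

25.72 kg/m^2


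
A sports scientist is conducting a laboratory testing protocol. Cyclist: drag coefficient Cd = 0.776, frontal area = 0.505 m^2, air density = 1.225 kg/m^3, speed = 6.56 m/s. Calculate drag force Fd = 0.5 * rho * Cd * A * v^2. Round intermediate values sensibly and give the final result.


v^2 = 6.56^2 = 43.0336
Fd = 0.5 * 1.225 * 0.776 * 0.505 * 43.0336
= 10.329 N

10.329 N


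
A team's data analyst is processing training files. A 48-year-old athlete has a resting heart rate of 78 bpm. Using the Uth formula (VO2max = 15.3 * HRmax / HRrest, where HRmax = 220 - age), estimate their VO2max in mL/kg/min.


HRmax = 220 - 48 = 172 bpm
Ratio = HRmax / HRrest = 172 / 78 = 2.2051
VO2max = 15.3 * 2.2051 = 33.74 mL/kg/min

33.74 mL/kg/min


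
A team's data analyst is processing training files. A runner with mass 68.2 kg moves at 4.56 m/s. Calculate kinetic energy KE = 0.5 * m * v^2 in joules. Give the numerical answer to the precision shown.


v^2 = 4.56^2 = 20.7936
KE = 0.5 * 68.2 * 20.7936
= 709.06 J

709.06 J


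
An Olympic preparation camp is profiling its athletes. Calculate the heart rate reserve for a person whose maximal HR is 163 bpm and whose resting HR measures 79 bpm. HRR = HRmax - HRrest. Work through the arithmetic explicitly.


HRmax = 163 bpm
HRrest = 79 bpm
HRR = 163 - 79 = 84 bpm

84 bpm


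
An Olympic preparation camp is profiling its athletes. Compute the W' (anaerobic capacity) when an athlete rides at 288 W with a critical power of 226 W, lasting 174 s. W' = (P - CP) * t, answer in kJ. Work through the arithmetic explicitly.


Above-CP power = 62 W
Duration = 174 s
W' = 62 * 174 = 10788 J
Convert: 10788 / 1000 = 10.788 kJ

10.788 kJ


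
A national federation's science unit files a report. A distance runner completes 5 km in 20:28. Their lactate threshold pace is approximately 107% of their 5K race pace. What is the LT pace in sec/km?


Convert to seconds: 20 min 28 s = 1228 s
Pace per km = 1228 / 5 = 245.6 s/km
LT pace = 245.6 * 1.07 = 262.79 s/km

262.79 s/km


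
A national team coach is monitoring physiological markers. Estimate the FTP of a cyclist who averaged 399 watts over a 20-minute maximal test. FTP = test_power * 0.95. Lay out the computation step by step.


FTP = 399 * 0.95 = 379.05 W

379.05 W


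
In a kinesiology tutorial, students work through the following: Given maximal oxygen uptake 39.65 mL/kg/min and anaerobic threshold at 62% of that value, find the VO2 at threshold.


Percentage as decimal = 0.62
VO2 at AT = 39.65 * 0.62 = 24.58 mL/kg/min

24.58 mL/kg/min


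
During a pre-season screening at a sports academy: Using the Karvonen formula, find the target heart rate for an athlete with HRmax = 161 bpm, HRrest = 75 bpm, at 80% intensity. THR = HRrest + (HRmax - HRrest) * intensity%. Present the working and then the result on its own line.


HRR = 161 - 75 = 86
THR = 75 + 86 * 0.8
= 75 + 68.8
= 143.8 bpm

143.8 bpm


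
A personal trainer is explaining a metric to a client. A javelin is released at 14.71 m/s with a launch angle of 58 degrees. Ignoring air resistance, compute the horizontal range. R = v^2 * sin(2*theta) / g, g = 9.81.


Launch speed squared = 216.3841
sin(2 * 58 deg) = 0.898794
Range = 216.3841 * 0.898794 / 9.81
= 19.825 m

19.825 m


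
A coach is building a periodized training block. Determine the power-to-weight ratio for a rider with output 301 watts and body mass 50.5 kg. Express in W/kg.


P/W = 301 / 50.5 = 5.96 W/kg

5.96 W/kg


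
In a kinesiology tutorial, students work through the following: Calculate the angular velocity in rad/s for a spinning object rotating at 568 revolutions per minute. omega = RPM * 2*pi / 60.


omega = RPM * 2*pi / 60
= 568 * 6.28318531 / 60
= 59.481 rad/s

59.481 rad/s


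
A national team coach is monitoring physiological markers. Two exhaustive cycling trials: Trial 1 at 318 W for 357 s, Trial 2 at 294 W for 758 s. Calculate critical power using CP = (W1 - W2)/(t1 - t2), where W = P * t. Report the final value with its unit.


W1 = 318 * 357 = 113526 J
W2 = 294 * 758 = 222852 J
CP = (113526 - 222852) / (357 - 758)
= -109326 / -401
= 272.63 W

272.63 W


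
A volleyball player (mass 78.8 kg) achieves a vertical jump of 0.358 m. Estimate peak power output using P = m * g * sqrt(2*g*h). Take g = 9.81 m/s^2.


2 * g * h = 2 * 9.81 * 0.358 = 7.02396
sqrt(7.02396) = 2.650275 m/s
P = 78.8 * 9.81 * 2.650275 = 2048.74 W

2048.74 W


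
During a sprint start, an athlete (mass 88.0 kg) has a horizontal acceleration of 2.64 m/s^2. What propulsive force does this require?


Propulsive force = mass * acceleration
= 88.0 kg * 2.64 m/s^2
= 232.32 N

232.32 N


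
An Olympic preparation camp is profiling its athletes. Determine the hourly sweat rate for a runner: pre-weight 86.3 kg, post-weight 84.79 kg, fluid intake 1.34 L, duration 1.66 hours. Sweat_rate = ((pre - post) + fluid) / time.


Mass lost = 86.3 - 84.79 = 1.51 kg
Add fluid consumed: 1.51 + 1.34 = 2.85 L total sweat
Sweat rate = 2.85 / 1.66 = 1.717 L/h

1.717 L/h


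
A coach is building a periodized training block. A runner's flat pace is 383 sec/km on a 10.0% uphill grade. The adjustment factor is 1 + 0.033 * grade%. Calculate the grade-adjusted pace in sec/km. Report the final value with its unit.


Factor = 1 + 0.033 * 10.0 = 1.33
Adjusted pace = 383 * 1.33
= 509.39 sec/km

509.39 s/km


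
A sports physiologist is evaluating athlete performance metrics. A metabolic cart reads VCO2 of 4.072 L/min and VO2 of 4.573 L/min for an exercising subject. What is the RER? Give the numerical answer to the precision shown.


RER = VCO2 / VO2 = 4.072 / 4.573 = 0.8904

0.8904


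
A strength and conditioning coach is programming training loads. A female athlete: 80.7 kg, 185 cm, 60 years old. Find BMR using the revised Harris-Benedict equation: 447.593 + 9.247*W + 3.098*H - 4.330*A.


Intercept = 447.593
Weight contribution = 9.247 * 80.7 = 746.2329
Height contribution = 3.098 * 185 = 573.13
Age contribution = 4.33 * 60 = 259.8
BMR = 447.593 + 746.2329 + 573.13 - 259.8
= 1507.16 kcal/day

1507.16 kcal/day


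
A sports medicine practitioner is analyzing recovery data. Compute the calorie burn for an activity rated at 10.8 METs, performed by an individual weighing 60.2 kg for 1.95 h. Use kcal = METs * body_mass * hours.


Product of METs and mass = 10.8 * 60.2 = 650.16
Total kcal = 650.16 * 1.95 = 1267.81 kcal

1267.81 kcal


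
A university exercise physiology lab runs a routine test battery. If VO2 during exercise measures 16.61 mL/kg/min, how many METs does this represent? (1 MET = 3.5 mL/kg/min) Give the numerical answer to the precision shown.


METs = VO2 / 3.5 = 16.61 / 3.5 = 4.75

4.75 METs


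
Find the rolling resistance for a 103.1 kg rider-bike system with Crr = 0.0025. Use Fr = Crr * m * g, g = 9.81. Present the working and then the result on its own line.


m * g = 103.1 * 9.81 = 1011.411 N
Fr = 0.0025 * 1011.411 = 2.529 N

2.529 N


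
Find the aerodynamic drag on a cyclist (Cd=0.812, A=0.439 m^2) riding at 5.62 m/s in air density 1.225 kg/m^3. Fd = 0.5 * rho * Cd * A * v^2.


Fd = 0.5 * 1.225 * 0.812 * 0.439 * 5.62^2
= 0.5 * 1.225 * 0.812 * 0.439 * 31.5844
= 6.896 N

6.896 N


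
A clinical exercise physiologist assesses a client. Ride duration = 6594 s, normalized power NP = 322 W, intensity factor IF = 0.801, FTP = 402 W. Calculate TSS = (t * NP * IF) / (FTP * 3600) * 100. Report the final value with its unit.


Numerator = 6594 * 322 * 0.801 = 1700737.668
Denominator = 402 * 3600 = 1447200
TSS = 1700737.668 / 1447200 * 100
= 117.52

117.52 TSS


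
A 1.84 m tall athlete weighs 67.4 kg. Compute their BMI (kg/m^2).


height^2 = 3.3856 m^2
BMI = 67.4 / 3.3856 = 19.91 kg/m^2

19.91 kg/m^2


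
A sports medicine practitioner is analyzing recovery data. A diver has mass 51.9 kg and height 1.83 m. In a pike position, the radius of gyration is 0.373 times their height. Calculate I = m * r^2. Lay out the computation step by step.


r = 0.373 * 1.83 = 0.68259 m
I = m * r^2 = 51.9 * 0.465929 = 24.182 kg*m^2

24.182 kg*m^2


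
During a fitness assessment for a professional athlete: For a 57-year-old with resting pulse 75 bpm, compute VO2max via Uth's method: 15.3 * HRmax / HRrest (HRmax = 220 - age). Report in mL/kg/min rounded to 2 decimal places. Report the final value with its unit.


Step 1: HRmax = 220 - 57 = 163 bpm
Step 2: Ratio = 163 / 75 = 2.1733
Step 3: VO2max = 15.3 * 2.1733 = 33.25 mL/kg/min

33.25 mL/kg/min


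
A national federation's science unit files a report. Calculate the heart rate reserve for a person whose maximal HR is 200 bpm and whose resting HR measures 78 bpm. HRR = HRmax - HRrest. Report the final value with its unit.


HRmax = 200 bpm
HRrest = 78 bpm
HRR = 200 - 78 = 122 bpm

122 bpm


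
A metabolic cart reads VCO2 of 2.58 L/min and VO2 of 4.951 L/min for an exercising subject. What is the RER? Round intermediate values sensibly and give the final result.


RER = VCO2 / VO2 = 2.58 / 4.951 = 0.5211

0.5211


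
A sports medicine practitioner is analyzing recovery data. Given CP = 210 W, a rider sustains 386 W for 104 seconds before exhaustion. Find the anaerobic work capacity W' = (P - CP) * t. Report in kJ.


Excess power = 386 - 210 = 176 W
Work above CP = 176 * 104 = 18304 J
W' = 18.304 kJ

18.304 kJ


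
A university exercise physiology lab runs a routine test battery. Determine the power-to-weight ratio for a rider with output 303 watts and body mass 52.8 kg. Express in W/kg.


P/W = 303 / 52.8 = 5.739 W/kg

5.739 W/kg


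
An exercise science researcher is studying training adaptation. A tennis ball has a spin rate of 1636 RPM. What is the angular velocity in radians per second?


Convert RPM to rad/s: multiply by 2*pi and divide by 60
omega = 1636 * 2 * pi / 60
= 171.322 rad/s

171.322 rad/s


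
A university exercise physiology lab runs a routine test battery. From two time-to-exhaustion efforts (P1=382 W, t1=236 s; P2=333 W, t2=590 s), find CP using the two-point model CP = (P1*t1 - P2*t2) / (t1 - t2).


Work in trial 1 = 90152 J
Work in trial 2 = 196470 J
Delta work = -106318 J
Delta time = -354 s
CP = -106318 / -354 = 300.33 W

300.33 W


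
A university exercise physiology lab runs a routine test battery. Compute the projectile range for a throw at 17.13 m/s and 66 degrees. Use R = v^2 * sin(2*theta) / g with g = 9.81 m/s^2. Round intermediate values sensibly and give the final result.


Two times the angle = 132 degrees
sin(132) = 0.743145
R = 293.4369 * 0.743145 / 9.81 = 22.229 m

22.229 m


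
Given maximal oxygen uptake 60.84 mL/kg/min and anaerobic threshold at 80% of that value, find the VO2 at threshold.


Percentage as decimal = 0.8
VO2 at AT = 60.84 * 0.8 = 48.67 mL/kg/min

48.67 mL/kg/min


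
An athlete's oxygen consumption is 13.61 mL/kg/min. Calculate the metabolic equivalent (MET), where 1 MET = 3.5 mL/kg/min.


MET = VO2 / 3.5
= 13.61 / 3.5
= 3.89 METs

3.89 METs


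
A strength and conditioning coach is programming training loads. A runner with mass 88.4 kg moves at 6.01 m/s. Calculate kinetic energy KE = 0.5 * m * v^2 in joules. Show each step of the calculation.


v^2 = 6.01^2 = 36.1201
KE = 0.5 * 88.4 * 36.1201
= 1596.51 J

1596.51 J


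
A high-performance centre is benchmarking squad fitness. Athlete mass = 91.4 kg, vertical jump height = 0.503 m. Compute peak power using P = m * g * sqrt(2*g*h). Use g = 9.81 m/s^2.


sqrt(2 * 9.81 * 0.503) = sqrt(9.86886) = 3.141474 m/s
P = 91.4 * 9.81 * 3.141474
= 2816.75 W

2816.75 W


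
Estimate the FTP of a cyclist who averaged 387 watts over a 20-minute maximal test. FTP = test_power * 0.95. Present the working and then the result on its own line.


FTP = 387 * 0.95 = 367.65 W

367.65 W


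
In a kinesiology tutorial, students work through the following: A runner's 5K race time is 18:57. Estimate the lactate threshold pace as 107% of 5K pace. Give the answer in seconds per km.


Total race time = 18*60 + 57 = 1137 seconds
5K pace = 1137 / 5 = 227.4 sec/km
LT pace = 227.4 * 1.07 = 243.32 sec/km

243.32 s/km


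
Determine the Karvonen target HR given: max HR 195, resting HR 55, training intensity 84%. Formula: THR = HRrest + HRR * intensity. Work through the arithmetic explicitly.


HRR = HRmax - HRrest = 195 - 55 = 140
THR = 55 + 140 * 0.84
= 172.6 bpm

172.6 bpm


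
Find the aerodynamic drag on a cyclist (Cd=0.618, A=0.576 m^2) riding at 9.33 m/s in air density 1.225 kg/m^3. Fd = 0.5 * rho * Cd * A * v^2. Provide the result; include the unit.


Fd = 0.5 * 1.225 * 0.618 * 0.576 * 9.33^2
= 0.5 * 1.225 * 0.618 * 0.576 * 87.0489
= 18.979 N

18.979 N


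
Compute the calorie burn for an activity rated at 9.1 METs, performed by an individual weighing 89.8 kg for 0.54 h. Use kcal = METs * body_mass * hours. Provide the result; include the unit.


Product of METs and mass = 9.1 * 89.8 = 817.18
Total kcal = 817.18 * 0.54 = 441.28 kcal

441.28 kcal


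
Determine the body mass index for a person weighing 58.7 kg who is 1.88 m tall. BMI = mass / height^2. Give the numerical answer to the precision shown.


BMI = mass / height^2
= 58.7 / 1.88^2
= 58.7 / 3.5344
= 16.61 kg/m^2

16.61 kg/m^2


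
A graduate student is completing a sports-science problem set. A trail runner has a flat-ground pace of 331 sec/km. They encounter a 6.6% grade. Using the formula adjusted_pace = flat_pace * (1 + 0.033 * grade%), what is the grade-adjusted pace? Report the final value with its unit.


Grade factor = 1 + 0.033 * 6.6 = 1.2178
Adjusted = 331 * 1.2178 = 403.09 sec/km

403.09 s/km


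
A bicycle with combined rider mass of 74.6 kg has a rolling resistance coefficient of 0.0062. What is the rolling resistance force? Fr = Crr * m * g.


Fr = 0.0062 * 74.6 * 9.81
= 0.46252 * 9.81
= 4.537 N

4.537 N


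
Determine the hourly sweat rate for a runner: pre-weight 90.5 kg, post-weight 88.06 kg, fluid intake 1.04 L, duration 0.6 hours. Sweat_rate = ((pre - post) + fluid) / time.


Mass lost = 90.5 - 88.06 = 2.44 kg
Add fluid consumed: 2.44 + 1.04 = 3.48 L total sweat
Sweat rate = 3.48 / 0.6 = 5.8 L/h

5.8 L/h


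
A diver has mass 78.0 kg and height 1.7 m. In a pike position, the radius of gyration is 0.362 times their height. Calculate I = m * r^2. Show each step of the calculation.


r = 0.362 * 1.7 = 0.6154 m
I = m * r^2 = 78.0 * 0.378717 = 29.54 kg*m^2

29.54 kg*m^2


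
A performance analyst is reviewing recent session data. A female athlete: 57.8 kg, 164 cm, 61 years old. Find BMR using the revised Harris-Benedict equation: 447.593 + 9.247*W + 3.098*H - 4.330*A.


Intercept = 447.593
Weight contribution = 9.247 * 57.8 = 534.4766
Height contribution = 3.098 * 164 = 508.072
Age contribution = 4.33 * 61 = 264.13
BMR = 447.593 + 534.4766 + 508.072 - 264.13
= 1226.01 kcal/day

1226.01 kcal/day


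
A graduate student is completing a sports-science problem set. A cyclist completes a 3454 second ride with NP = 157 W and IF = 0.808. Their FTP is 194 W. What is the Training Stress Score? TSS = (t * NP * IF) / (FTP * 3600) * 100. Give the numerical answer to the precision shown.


t * NP * IF = 3454 * 157 * 0.808 = 438160.624
FTP * 3600 = 698400
TSS = (438160.624 / 698400) * 100 = 62.74

62.74 TSS


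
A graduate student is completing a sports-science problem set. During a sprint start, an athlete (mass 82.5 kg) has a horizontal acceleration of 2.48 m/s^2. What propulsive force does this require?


Propulsive force = mass * acceleration
= 82.5 kg * 2.48 m/s^2
= 204.6 N

204.6 N


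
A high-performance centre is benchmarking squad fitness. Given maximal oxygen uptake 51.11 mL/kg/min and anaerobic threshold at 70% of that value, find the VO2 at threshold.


Percentage as decimal = 0.7
VO2 at AT = 51.11 * 0.7 = 35.78 mL/kg/min

35.78 mL/kg/min


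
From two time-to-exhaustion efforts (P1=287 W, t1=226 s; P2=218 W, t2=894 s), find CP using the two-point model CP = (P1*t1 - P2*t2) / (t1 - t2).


Work in trial 1 = 64862 J
Work in trial 2 = 194892 J
Delta work = -130030 J
Delta time = -668 s
CP = -130030 / -668 = 194.66 W

194.66 W


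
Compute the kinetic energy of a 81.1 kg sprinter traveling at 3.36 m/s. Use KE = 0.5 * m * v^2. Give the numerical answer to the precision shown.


Velocity squared = 11.2896
KE = 0.5 * 81.1 * 11.2896 = 457.79 J

457.79 J


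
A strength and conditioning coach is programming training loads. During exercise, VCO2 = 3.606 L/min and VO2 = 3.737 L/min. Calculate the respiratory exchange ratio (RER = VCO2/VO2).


RER = VCO2 / VO2
= 3.606 / 3.737
= 0.9649

0.9649


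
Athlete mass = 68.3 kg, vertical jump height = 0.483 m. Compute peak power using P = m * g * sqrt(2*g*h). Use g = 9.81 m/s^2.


sqrt(2 * 9.81 * 0.483) = sqrt(9.47646) = 3.078386 m/s
P = 68.3 * 9.81 * 3.078386
= 2062.59 W

2062.59 W


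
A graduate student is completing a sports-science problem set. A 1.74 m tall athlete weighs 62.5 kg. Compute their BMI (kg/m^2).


height^2 = 3.0276 m^2
BMI = 62.5 / 3.0276 = 20.64 kg/m^2

20.64 kg/m^2


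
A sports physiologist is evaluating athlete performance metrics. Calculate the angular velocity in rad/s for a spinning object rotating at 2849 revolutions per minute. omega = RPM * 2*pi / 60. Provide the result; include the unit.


omega = RPM * 2*pi / 60
= 2849 * 6.28318531 / 60
= 298.347 rad/s

298.347 rad/s


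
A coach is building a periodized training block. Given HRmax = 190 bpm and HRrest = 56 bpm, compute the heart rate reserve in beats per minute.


Heart rate reserve = maximum HR minus resting HR
HRR = 190 - 56 = 134 bpm

134 bpm


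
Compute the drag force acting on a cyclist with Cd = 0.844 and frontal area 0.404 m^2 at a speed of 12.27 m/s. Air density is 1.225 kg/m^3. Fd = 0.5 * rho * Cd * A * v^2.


Step 1: v^2 = 150.5529
Step 2: Fd = 0.5 * 1.225 * 0.844 * 0.404 * 150.5529
= 31.443 N

31.443 N


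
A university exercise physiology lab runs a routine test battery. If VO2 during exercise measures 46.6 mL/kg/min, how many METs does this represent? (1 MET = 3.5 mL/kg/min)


METs = VO2 / 3.5 = 46.6 / 3.5 = 13.31

13.31 METs


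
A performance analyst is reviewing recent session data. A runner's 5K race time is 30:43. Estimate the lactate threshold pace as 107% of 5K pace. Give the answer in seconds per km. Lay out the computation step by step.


Total race time = 30*60 + 43 = 1843 seconds
5K pace = 1843 / 5 = 368.6 sec/km
LT pace = 368.6 * 1.07 = 394.4 sec/km

394.4 s/km


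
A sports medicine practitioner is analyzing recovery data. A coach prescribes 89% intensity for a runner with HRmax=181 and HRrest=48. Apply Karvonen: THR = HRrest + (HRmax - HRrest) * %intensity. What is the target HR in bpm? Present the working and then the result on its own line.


Heart rate reserve = 181 - 48 = 133
Intensity fraction = 89 / 100 = 0.89
THR = 48 + 133 * 0.89 = 166.37 bpm

166.37 bpm


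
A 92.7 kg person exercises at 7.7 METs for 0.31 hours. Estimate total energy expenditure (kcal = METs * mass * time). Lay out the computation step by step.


Energy = METs * mass(kg) * time(h)
= 7.7 * 92.7 * 0.31
= 221.27 kcal

221.27 kcal
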